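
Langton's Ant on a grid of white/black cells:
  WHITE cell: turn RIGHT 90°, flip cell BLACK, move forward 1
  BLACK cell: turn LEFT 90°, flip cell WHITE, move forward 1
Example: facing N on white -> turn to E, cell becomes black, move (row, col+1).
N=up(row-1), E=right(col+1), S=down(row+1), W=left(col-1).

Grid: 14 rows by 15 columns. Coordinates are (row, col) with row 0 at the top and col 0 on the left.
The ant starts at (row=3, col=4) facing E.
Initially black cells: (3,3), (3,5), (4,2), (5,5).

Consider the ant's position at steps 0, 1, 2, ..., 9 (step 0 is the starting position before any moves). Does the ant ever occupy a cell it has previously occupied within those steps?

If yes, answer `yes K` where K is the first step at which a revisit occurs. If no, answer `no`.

Step 1: on WHITE (3,4): turn R to S, flip to black, move to (4,4). |black|=5 — new cell
Step 2: on WHITE (4,4): turn R to W, flip to black, move to (4,3). |black|=6 — new cell
Step 3: on WHITE (4,3): turn R to N, flip to black, move to (3,3). |black|=7 — new cell
Step 4: on BLACK (3,3): turn L to W, flip to white, move to (3,2). |black|=6 — new cell
Step 5: on WHITE (3,2): turn R to N, flip to black, move to (2,2). |black|=7 — new cell
Step 6: on WHITE (2,2): turn R to E, flip to black, move to (2,3). |black|=8 — new cell
Step 7: on WHITE (2,3): turn R to S, flip to black, move to (3,3). |black|=9 — REVISIT

Answer: yes 7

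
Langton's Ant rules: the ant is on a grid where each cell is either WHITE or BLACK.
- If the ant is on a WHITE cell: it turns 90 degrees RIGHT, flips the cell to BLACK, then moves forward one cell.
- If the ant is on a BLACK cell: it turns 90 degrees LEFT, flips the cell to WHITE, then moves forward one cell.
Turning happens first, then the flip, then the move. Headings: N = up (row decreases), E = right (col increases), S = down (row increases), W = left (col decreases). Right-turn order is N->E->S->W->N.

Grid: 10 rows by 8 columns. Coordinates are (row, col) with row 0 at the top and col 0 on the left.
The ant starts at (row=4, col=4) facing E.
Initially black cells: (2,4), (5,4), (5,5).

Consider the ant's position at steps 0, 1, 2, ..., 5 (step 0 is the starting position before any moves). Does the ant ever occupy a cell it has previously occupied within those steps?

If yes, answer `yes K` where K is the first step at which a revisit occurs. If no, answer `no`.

Step 1: on WHITE (4,4): turn R to S, flip to black, move to (5,4). |black|=4 — new cell
Step 2: on BLACK (5,4): turn L to E, flip to white, move to (5,5). |black|=3 — new cell
Step 3: on BLACK (5,5): turn L to N, flip to white, move to (4,5). |black|=2 — new cell
Step 4: on WHITE (4,5): turn R to E, flip to black, move to (4,6). |black|=3 — new cell
Step 5: on WHITE (4,6): turn R to S, flip to black, move to (5,6). |black|=4 — new cell
No revisit within 5 steps.

Answer: no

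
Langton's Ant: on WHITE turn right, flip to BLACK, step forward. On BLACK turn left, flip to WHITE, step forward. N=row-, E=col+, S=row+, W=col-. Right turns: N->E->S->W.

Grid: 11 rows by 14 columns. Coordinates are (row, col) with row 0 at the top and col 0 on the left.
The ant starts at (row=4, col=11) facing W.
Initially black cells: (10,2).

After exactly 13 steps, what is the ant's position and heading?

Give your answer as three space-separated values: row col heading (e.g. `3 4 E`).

Answer: 5 11 N

Derivation:
Step 1: on WHITE (4,11): turn R to N, flip to black, move to (3,11). |black|=2
Step 2: on WHITE (3,11): turn R to E, flip to black, move to (3,12). |black|=3
Step 3: on WHITE (3,12): turn R to S, flip to black, move to (4,12). |black|=4
Step 4: on WHITE (4,12): turn R to W, flip to black, move to (4,11). |black|=5
Step 5: on BLACK (4,11): turn L to S, flip to white, move to (5,11). |black|=4
Step 6: on WHITE (5,11): turn R to W, flip to black, move to (5,10). |black|=5
Step 7: on WHITE (5,10): turn R to N, flip to black, move to (4,10). |black|=6
Step 8: on WHITE (4,10): turn R to E, flip to black, move to (4,11). |black|=7
Step 9: on WHITE (4,11): turn R to S, flip to black, move to (5,11). |black|=8
Step 10: on BLACK (5,11): turn L to E, flip to white, move to (5,12). |black|=7
Step 11: on WHITE (5,12): turn R to S, flip to black, move to (6,12). |black|=8
Step 12: on WHITE (6,12): turn R to W, flip to black, move to (6,11). |black|=9
Step 13: on WHITE (6,11): turn R to N, flip to black, move to (5,11). |black|=10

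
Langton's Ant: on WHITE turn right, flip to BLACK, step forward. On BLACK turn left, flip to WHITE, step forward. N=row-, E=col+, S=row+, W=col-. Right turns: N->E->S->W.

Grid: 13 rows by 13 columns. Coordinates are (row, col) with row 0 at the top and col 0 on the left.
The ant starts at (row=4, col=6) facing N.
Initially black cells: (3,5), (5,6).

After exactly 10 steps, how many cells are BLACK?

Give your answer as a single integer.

Step 1: on WHITE (4,6): turn R to E, flip to black, move to (4,7). |black|=3
Step 2: on WHITE (4,7): turn R to S, flip to black, move to (5,7). |black|=4
Step 3: on WHITE (5,7): turn R to W, flip to black, move to (5,6). |black|=5
Step 4: on BLACK (5,6): turn L to S, flip to white, move to (6,6). |black|=4
Step 5: on WHITE (6,6): turn R to W, flip to black, move to (6,5). |black|=5
Step 6: on WHITE (6,5): turn R to N, flip to black, move to (5,5). |black|=6
Step 7: on WHITE (5,5): turn R to E, flip to black, move to (5,6). |black|=7
Step 8: on WHITE (5,6): turn R to S, flip to black, move to (6,6). |black|=8
Step 9: on BLACK (6,6): turn L to E, flip to white, move to (6,7). |black|=7
Step 10: on WHITE (6,7): turn R to S, flip to black, move to (7,7). |black|=8

Answer: 8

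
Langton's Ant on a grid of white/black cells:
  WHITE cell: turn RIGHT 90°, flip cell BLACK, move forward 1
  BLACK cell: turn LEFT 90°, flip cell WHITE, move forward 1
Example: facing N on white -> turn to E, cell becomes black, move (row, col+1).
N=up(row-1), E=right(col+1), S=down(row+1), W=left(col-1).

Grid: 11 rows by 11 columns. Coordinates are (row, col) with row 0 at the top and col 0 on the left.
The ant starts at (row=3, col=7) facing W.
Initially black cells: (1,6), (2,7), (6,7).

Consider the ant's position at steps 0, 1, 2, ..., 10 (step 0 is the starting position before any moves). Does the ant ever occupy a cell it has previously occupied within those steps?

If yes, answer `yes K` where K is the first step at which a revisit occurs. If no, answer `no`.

Step 1: on WHITE (3,7): turn R to N, flip to black, move to (2,7). |black|=4 — new cell
Step 2: on BLACK (2,7): turn L to W, flip to white, move to (2,6). |black|=3 — new cell
Step 3: on WHITE (2,6): turn R to N, flip to black, move to (1,6). |black|=4 — new cell
Step 4: on BLACK (1,6): turn L to W, flip to white, move to (1,5). |black|=3 — new cell
Step 5: on WHITE (1,5): turn R to N, flip to black, move to (0,5). |black|=4 — new cell
Step 6: on WHITE (0,5): turn R to E, flip to black, move to (0,6). |black|=5 — new cell
Step 7: on WHITE (0,6): turn R to S, flip to black, move to (1,6). |black|=6 — REVISIT

Answer: yes 7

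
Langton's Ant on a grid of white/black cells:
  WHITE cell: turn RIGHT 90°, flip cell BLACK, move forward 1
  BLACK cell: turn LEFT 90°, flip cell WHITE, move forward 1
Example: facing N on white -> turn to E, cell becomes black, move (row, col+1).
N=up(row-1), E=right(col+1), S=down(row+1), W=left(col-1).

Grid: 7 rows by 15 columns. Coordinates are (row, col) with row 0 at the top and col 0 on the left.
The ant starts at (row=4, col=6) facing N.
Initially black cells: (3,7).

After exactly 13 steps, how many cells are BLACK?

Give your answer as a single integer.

Step 1: on WHITE (4,6): turn R to E, flip to black, move to (4,7). |black|=2
Step 2: on WHITE (4,7): turn R to S, flip to black, move to (5,7). |black|=3
Step 3: on WHITE (5,7): turn R to W, flip to black, move to (5,6). |black|=4
Step 4: on WHITE (5,6): turn R to N, flip to black, move to (4,6). |black|=5
Step 5: on BLACK (4,6): turn L to W, flip to white, move to (4,5). |black|=4
Step 6: on WHITE (4,5): turn R to N, flip to black, move to (3,5). |black|=5
Step 7: on WHITE (3,5): turn R to E, flip to black, move to (3,6). |black|=6
Step 8: on WHITE (3,6): turn R to S, flip to black, move to (4,6). |black|=7
Step 9: on WHITE (4,6): turn R to W, flip to black, move to (4,5). |black|=8
Step 10: on BLACK (4,5): turn L to S, flip to white, move to (5,5). |black|=7
Step 11: on WHITE (5,5): turn R to W, flip to black, move to (5,4). |black|=8
Step 12: on WHITE (5,4): turn R to N, flip to black, move to (4,4). |black|=9
Step 13: on WHITE (4,4): turn R to E, flip to black, move to (4,5). |black|=10

Answer: 10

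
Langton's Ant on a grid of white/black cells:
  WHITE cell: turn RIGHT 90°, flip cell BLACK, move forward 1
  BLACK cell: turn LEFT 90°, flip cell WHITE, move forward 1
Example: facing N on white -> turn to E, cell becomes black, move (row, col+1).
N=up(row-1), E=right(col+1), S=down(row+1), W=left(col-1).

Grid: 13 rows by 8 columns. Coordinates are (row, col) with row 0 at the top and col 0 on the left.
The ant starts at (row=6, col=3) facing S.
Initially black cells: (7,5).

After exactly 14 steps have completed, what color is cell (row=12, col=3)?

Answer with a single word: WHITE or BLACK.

Answer: WHITE

Derivation:
Step 1: on WHITE (6,3): turn R to W, flip to black, move to (6,2). |black|=2
Step 2: on WHITE (6,2): turn R to N, flip to black, move to (5,2). |black|=3
Step 3: on WHITE (5,2): turn R to E, flip to black, move to (5,3). |black|=4
Step 4: on WHITE (5,3): turn R to S, flip to black, move to (6,3). |black|=5
Step 5: on BLACK (6,3): turn L to E, flip to white, move to (6,4). |black|=4
Step 6: on WHITE (6,4): turn R to S, flip to black, move to (7,4). |black|=5
Step 7: on WHITE (7,4): turn R to W, flip to black, move to (7,3). |black|=6
Step 8: on WHITE (7,3): turn R to N, flip to black, move to (6,3). |black|=7
Step 9: on WHITE (6,3): turn R to E, flip to black, move to (6,4). |black|=8
Step 10: on BLACK (6,4): turn L to N, flip to white, move to (5,4). |black|=7
Step 11: on WHITE (5,4): turn R to E, flip to black, move to (5,5). |black|=8
Step 12: on WHITE (5,5): turn R to S, flip to black, move to (6,5). |black|=9
Step 13: on WHITE (6,5): turn R to W, flip to black, move to (6,4). |black|=10
Step 14: on WHITE (6,4): turn R to N, flip to black, move to (5,4). |black|=11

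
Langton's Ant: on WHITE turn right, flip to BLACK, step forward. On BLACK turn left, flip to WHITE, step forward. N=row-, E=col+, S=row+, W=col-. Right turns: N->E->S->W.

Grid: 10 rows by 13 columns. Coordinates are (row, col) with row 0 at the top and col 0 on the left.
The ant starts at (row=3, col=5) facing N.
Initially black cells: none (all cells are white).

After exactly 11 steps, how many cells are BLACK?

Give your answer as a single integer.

Answer: 7

Derivation:
Step 1: on WHITE (3,5): turn R to E, flip to black, move to (3,6). |black|=1
Step 2: on WHITE (3,6): turn R to S, flip to black, move to (4,6). |black|=2
Step 3: on WHITE (4,6): turn R to W, flip to black, move to (4,5). |black|=3
Step 4: on WHITE (4,5): turn R to N, flip to black, move to (3,5). |black|=4
Step 5: on BLACK (3,5): turn L to W, flip to white, move to (3,4). |black|=3
Step 6: on WHITE (3,4): turn R to N, flip to black, move to (2,4). |black|=4
Step 7: on WHITE (2,4): turn R to E, flip to black, move to (2,5). |black|=5
Step 8: on WHITE (2,5): turn R to S, flip to black, move to (3,5). |black|=6
Step 9: on WHITE (3,5): turn R to W, flip to black, move to (3,4). |black|=7
Step 10: on BLACK (3,4): turn L to S, flip to white, move to (4,4). |black|=6
Step 11: on WHITE (4,4): turn R to W, flip to black, move to (4,3). |black|=7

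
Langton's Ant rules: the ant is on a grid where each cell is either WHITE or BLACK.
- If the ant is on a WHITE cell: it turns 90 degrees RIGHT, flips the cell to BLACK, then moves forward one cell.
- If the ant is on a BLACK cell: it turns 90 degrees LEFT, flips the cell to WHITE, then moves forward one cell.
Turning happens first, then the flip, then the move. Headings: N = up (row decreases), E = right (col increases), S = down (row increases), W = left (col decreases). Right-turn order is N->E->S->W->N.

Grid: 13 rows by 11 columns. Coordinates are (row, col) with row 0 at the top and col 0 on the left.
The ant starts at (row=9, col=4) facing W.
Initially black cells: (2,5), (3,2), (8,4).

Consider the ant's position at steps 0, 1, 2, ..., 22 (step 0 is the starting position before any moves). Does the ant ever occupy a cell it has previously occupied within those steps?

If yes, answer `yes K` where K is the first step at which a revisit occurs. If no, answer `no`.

Answer: yes 5

Derivation:
Step 1: on WHITE (9,4): turn R to N, flip to black, move to (8,4). |black|=4 — new cell
Step 2: on BLACK (8,4): turn L to W, flip to white, move to (8,3). |black|=3 — new cell
Step 3: on WHITE (8,3): turn R to N, flip to black, move to (7,3). |black|=4 — new cell
Step 4: on WHITE (7,3): turn R to E, flip to black, move to (7,4). |black|=5 — new cell
Step 5: on WHITE (7,4): turn R to S, flip to black, move to (8,4). |black|=6 — REVISIT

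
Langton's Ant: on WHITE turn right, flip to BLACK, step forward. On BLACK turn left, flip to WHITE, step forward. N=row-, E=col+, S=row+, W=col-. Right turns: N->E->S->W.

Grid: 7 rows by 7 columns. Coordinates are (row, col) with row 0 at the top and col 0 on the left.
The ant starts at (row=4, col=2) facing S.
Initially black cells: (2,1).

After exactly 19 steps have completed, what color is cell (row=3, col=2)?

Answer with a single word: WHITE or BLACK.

Answer: WHITE

Derivation:
Step 1: on WHITE (4,2): turn R to W, flip to black, move to (4,1). |black|=2
Step 2: on WHITE (4,1): turn R to N, flip to black, move to (3,1). |black|=3
Step 3: on WHITE (3,1): turn R to E, flip to black, move to (3,2). |black|=4
Step 4: on WHITE (3,2): turn R to S, flip to black, move to (4,2). |black|=5
Step 5: on BLACK (4,2): turn L to E, flip to white, move to (4,3). |black|=4
Step 6: on WHITE (4,3): turn R to S, flip to black, move to (5,3). |black|=5
Step 7: on WHITE (5,3): turn R to W, flip to black, move to (5,2). |black|=6
Step 8: on WHITE (5,2): turn R to N, flip to black, move to (4,2). |black|=7
Step 9: on WHITE (4,2): turn R to E, flip to black, move to (4,3). |black|=8
Step 10: on BLACK (4,3): turn L to N, flip to white, move to (3,3). |black|=7
Step 11: on WHITE (3,3): turn R to E, flip to black, move to (3,4). |black|=8
Step 12: on WHITE (3,4): turn R to S, flip to black, move to (4,4). |black|=9
Step 13: on WHITE (4,4): turn R to W, flip to black, move to (4,3). |black|=10
Step 14: on WHITE (4,3): turn R to N, flip to black, move to (3,3). |black|=11
Step 15: on BLACK (3,3): turn L to W, flip to white, move to (3,2). |black|=10
Step 16: on BLACK (3,2): turn L to S, flip to white, move to (4,2). |black|=9
Step 17: on BLACK (4,2): turn L to E, flip to white, move to (4,3). |black|=8
Step 18: on BLACK (4,3): turn L to N, flip to white, move to (3,3). |black|=7
Step 19: on WHITE (3,3): turn R to E, flip to black, move to (3,4). |black|=8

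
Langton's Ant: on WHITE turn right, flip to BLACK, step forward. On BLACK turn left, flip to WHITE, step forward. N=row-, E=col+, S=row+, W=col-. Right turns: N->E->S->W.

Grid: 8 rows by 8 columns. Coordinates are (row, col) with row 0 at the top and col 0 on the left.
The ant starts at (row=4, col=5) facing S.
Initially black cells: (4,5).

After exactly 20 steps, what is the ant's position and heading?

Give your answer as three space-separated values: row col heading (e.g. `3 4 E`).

Step 1: on BLACK (4,5): turn L to E, flip to white, move to (4,6). |black|=0
Step 2: on WHITE (4,6): turn R to S, flip to black, move to (5,6). |black|=1
Step 3: on WHITE (5,6): turn R to W, flip to black, move to (5,5). |black|=2
Step 4: on WHITE (5,5): turn R to N, flip to black, move to (4,5). |black|=3
Step 5: on WHITE (4,5): turn R to E, flip to black, move to (4,6). |black|=4
Step 6: on BLACK (4,6): turn L to N, flip to white, move to (3,6). |black|=3
Step 7: on WHITE (3,6): turn R to E, flip to black, move to (3,7). |black|=4
Step 8: on WHITE (3,7): turn R to S, flip to black, move to (4,7). |black|=5
Step 9: on WHITE (4,7): turn R to W, flip to black, move to (4,6). |black|=6
Step 10: on WHITE (4,6): turn R to N, flip to black, move to (3,6). |black|=7
Step 11: on BLACK (3,6): turn L to W, flip to white, move to (3,5). |black|=6
Step 12: on WHITE (3,5): turn R to N, flip to black, move to (2,5). |black|=7
Step 13: on WHITE (2,5): turn R to E, flip to black, move to (2,6). |black|=8
Step 14: on WHITE (2,6): turn R to S, flip to black, move to (3,6). |black|=9
Step 15: on WHITE (3,6): turn R to W, flip to black, move to (3,5). |black|=10
Step 16: on BLACK (3,5): turn L to S, flip to white, move to (4,5). |black|=9
Step 17: on BLACK (4,5): turn L to E, flip to white, move to (4,6). |black|=8
Step 18: on BLACK (4,6): turn L to N, flip to white, move to (3,6). |black|=7
Step 19: on BLACK (3,6): turn L to W, flip to white, move to (3,5). |black|=6
Step 20: on WHITE (3,5): turn R to N, flip to black, move to (2,5). |black|=7

Answer: 2 5 N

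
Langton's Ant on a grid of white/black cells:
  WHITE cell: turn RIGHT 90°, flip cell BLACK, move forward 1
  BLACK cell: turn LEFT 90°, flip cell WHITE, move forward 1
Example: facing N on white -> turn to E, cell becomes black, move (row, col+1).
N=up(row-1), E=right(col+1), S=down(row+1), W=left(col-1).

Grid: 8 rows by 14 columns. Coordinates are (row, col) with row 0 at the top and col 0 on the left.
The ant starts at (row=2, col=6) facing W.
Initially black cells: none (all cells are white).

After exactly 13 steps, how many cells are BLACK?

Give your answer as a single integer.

Step 1: on WHITE (2,6): turn R to N, flip to black, move to (1,6). |black|=1
Step 2: on WHITE (1,6): turn R to E, flip to black, move to (1,7). |black|=2
Step 3: on WHITE (1,7): turn R to S, flip to black, move to (2,7). |black|=3
Step 4: on WHITE (2,7): turn R to W, flip to black, move to (2,6). |black|=4
Step 5: on BLACK (2,6): turn L to S, flip to white, move to (3,6). |black|=3
Step 6: on WHITE (3,6): turn R to W, flip to black, move to (3,5). |black|=4
Step 7: on WHITE (3,5): turn R to N, flip to black, move to (2,5). |black|=5
Step 8: on WHITE (2,5): turn R to E, flip to black, move to (2,6). |black|=6
Step 9: on WHITE (2,6): turn R to S, flip to black, move to (3,6). |black|=7
Step 10: on BLACK (3,6): turn L to E, flip to white, move to (3,7). |black|=6
Step 11: on WHITE (3,7): turn R to S, flip to black, move to (4,7). |black|=7
Step 12: on WHITE (4,7): turn R to W, flip to black, move to (4,6). |black|=8
Step 13: on WHITE (4,6): turn R to N, flip to black, move to (3,6). |black|=9

Answer: 9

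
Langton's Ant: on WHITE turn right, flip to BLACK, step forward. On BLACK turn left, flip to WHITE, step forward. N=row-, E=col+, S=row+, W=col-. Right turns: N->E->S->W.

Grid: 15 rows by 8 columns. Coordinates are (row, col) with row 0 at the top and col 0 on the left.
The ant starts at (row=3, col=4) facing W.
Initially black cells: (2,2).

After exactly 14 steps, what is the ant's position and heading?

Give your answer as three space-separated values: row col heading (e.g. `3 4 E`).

Step 1: on WHITE (3,4): turn R to N, flip to black, move to (2,4). |black|=2
Step 2: on WHITE (2,4): turn R to E, flip to black, move to (2,5). |black|=3
Step 3: on WHITE (2,5): turn R to S, flip to black, move to (3,5). |black|=4
Step 4: on WHITE (3,5): turn R to W, flip to black, move to (3,4). |black|=5
Step 5: on BLACK (3,4): turn L to S, flip to white, move to (4,4). |black|=4
Step 6: on WHITE (4,4): turn R to W, flip to black, move to (4,3). |black|=5
Step 7: on WHITE (4,3): turn R to N, flip to black, move to (3,3). |black|=6
Step 8: on WHITE (3,3): turn R to E, flip to black, move to (3,4). |black|=7
Step 9: on WHITE (3,4): turn R to S, flip to black, move to (4,4). |black|=8
Step 10: on BLACK (4,4): turn L to E, flip to white, move to (4,5). |black|=7
Step 11: on WHITE (4,5): turn R to S, flip to black, move to (5,5). |black|=8
Step 12: on WHITE (5,5): turn R to W, flip to black, move to (5,4). |black|=9
Step 13: on WHITE (5,4): turn R to N, flip to black, move to (4,4). |black|=10
Step 14: on WHITE (4,4): turn R to E, flip to black, move to (4,5). |black|=11

Answer: 4 5 E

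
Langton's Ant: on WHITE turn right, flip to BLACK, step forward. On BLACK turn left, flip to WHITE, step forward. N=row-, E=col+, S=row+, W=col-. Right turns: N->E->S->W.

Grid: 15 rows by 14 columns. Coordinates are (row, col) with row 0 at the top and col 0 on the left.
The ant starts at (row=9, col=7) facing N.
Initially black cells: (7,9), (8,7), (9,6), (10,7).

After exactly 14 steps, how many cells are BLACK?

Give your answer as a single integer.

Answer: 12

Derivation:
Step 1: on WHITE (9,7): turn R to E, flip to black, move to (9,8). |black|=5
Step 2: on WHITE (9,8): turn R to S, flip to black, move to (10,8). |black|=6
Step 3: on WHITE (10,8): turn R to W, flip to black, move to (10,7). |black|=7
Step 4: on BLACK (10,7): turn L to S, flip to white, move to (11,7). |black|=6
Step 5: on WHITE (11,7): turn R to W, flip to black, move to (11,6). |black|=7
Step 6: on WHITE (11,6): turn R to N, flip to black, move to (10,6). |black|=8
Step 7: on WHITE (10,6): turn R to E, flip to black, move to (10,7). |black|=9
Step 8: on WHITE (10,7): turn R to S, flip to black, move to (11,7). |black|=10
Step 9: on BLACK (11,7): turn L to E, flip to white, move to (11,8). |black|=9
Step 10: on WHITE (11,8): turn R to S, flip to black, move to (12,8). |black|=10
Step 11: on WHITE (12,8): turn R to W, flip to black, move to (12,7). |black|=11
Step 12: on WHITE (12,7): turn R to N, flip to black, move to (11,7). |black|=12
Step 13: on WHITE (11,7): turn R to E, flip to black, move to (11,8). |black|=13
Step 14: on BLACK (11,8): turn L to N, flip to white, move to (10,8). |black|=12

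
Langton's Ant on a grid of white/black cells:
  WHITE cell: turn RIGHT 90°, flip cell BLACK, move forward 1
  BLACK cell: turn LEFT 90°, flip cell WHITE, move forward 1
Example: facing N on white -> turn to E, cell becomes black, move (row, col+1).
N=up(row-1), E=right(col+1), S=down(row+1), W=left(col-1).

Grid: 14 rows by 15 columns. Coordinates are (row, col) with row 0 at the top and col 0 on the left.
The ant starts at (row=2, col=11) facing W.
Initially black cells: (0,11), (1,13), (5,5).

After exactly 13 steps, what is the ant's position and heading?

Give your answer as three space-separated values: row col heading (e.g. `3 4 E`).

Step 1: on WHITE (2,11): turn R to N, flip to black, move to (1,11). |black|=4
Step 2: on WHITE (1,11): turn R to E, flip to black, move to (1,12). |black|=5
Step 3: on WHITE (1,12): turn R to S, flip to black, move to (2,12). |black|=6
Step 4: on WHITE (2,12): turn R to W, flip to black, move to (2,11). |black|=7
Step 5: on BLACK (2,11): turn L to S, flip to white, move to (3,11). |black|=6
Step 6: on WHITE (3,11): turn R to W, flip to black, move to (3,10). |black|=7
Step 7: on WHITE (3,10): turn R to N, flip to black, move to (2,10). |black|=8
Step 8: on WHITE (2,10): turn R to E, flip to black, move to (2,11). |black|=9
Step 9: on WHITE (2,11): turn R to S, flip to black, move to (3,11). |black|=10
Step 10: on BLACK (3,11): turn L to E, flip to white, move to (3,12). |black|=9
Step 11: on WHITE (3,12): turn R to S, flip to black, move to (4,12). |black|=10
Step 12: on WHITE (4,12): turn R to W, flip to black, move to (4,11). |black|=11
Step 13: on WHITE (4,11): turn R to N, flip to black, move to (3,11). |black|=12

Answer: 3 11 N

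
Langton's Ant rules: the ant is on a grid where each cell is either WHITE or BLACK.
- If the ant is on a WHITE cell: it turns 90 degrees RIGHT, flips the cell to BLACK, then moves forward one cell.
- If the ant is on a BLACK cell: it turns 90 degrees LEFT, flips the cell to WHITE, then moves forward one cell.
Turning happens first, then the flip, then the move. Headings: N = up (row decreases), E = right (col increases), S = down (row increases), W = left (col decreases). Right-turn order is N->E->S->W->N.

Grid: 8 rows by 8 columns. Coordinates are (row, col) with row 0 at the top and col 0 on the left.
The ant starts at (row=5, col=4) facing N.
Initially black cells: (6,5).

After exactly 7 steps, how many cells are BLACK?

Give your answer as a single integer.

Answer: 6

Derivation:
Step 1: on WHITE (5,4): turn R to E, flip to black, move to (5,5). |black|=2
Step 2: on WHITE (5,5): turn R to S, flip to black, move to (6,5). |black|=3
Step 3: on BLACK (6,5): turn L to E, flip to white, move to (6,6). |black|=2
Step 4: on WHITE (6,6): turn R to S, flip to black, move to (7,6). |black|=3
Step 5: on WHITE (7,6): turn R to W, flip to black, move to (7,5). |black|=4
Step 6: on WHITE (7,5): turn R to N, flip to black, move to (6,5). |black|=5
Step 7: on WHITE (6,5): turn R to E, flip to black, move to (6,6). |black|=6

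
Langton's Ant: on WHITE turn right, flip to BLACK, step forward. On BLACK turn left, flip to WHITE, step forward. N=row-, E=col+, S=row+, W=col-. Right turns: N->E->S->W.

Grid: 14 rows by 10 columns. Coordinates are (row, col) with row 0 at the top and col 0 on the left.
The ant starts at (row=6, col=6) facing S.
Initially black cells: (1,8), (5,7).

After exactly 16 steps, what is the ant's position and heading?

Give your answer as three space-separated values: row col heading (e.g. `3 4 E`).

Step 1: on WHITE (6,6): turn R to W, flip to black, move to (6,5). |black|=3
Step 2: on WHITE (6,5): turn R to N, flip to black, move to (5,5). |black|=4
Step 3: on WHITE (5,5): turn R to E, flip to black, move to (5,6). |black|=5
Step 4: on WHITE (5,6): turn R to S, flip to black, move to (6,6). |black|=6
Step 5: on BLACK (6,6): turn L to E, flip to white, move to (6,7). |black|=5
Step 6: on WHITE (6,7): turn R to S, flip to black, move to (7,7). |black|=6
Step 7: on WHITE (7,7): turn R to W, flip to black, move to (7,6). |black|=7
Step 8: on WHITE (7,6): turn R to N, flip to black, move to (6,6). |black|=8
Step 9: on WHITE (6,6): turn R to E, flip to black, move to (6,7). |black|=9
Step 10: on BLACK (6,7): turn L to N, flip to white, move to (5,7). |black|=8
Step 11: on BLACK (5,7): turn L to W, flip to white, move to (5,6). |black|=7
Step 12: on BLACK (5,6): turn L to S, flip to white, move to (6,6). |black|=6
Step 13: on BLACK (6,6): turn L to E, flip to white, move to (6,7). |black|=5
Step 14: on WHITE (6,7): turn R to S, flip to black, move to (7,7). |black|=6
Step 15: on BLACK (7,7): turn L to E, flip to white, move to (7,8). |black|=5
Step 16: on WHITE (7,8): turn R to S, flip to black, move to (8,8). |black|=6

Answer: 8 8 S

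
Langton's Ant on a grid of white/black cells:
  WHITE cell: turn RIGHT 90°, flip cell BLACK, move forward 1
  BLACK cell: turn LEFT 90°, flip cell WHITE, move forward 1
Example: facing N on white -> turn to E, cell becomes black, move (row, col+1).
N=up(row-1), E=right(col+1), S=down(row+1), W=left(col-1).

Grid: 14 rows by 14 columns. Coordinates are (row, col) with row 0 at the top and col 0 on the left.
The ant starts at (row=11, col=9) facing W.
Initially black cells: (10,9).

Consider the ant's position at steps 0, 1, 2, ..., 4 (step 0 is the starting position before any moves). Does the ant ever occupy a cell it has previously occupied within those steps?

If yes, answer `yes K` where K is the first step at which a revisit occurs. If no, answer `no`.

Answer: no

Derivation:
Step 1: on WHITE (11,9): turn R to N, flip to black, move to (10,9). |black|=2 — new cell
Step 2: on BLACK (10,9): turn L to W, flip to white, move to (10,8). |black|=1 — new cell
Step 3: on WHITE (10,8): turn R to N, flip to black, move to (9,8). |black|=2 — new cell
Step 4: on WHITE (9,8): turn R to E, flip to black, move to (9,9). |black|=3 — new cell
No revisit within 4 steps.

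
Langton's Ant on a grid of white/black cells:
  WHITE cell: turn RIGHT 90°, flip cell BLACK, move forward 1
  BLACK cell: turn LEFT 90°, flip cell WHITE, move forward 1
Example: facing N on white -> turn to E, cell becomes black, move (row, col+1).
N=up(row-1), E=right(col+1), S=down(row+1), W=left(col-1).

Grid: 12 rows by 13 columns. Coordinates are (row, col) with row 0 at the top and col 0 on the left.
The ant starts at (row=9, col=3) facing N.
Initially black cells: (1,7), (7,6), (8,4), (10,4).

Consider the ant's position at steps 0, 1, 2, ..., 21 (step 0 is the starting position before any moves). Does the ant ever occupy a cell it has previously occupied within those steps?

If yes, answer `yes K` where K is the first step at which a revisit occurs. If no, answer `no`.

Step 1: on WHITE (9,3): turn R to E, flip to black, move to (9,4). |black|=5 — new cell
Step 2: on WHITE (9,4): turn R to S, flip to black, move to (10,4). |black|=6 — new cell
Step 3: on BLACK (10,4): turn L to E, flip to white, move to (10,5). |black|=5 — new cell
Step 4: on WHITE (10,5): turn R to S, flip to black, move to (11,5). |black|=6 — new cell
Step 5: on WHITE (11,5): turn R to W, flip to black, move to (11,4). |black|=7 — new cell
Step 6: on WHITE (11,4): turn R to N, flip to black, move to (10,4). |black|=8 — REVISIT

Answer: yes 6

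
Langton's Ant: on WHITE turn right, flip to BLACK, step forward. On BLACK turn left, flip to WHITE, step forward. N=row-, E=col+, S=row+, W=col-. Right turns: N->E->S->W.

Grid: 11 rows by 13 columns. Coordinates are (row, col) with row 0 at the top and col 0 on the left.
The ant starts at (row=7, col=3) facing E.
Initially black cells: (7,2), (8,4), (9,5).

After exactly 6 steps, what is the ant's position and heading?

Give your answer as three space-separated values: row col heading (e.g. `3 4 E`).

Step 1: on WHITE (7,3): turn R to S, flip to black, move to (8,3). |black|=4
Step 2: on WHITE (8,3): turn R to W, flip to black, move to (8,2). |black|=5
Step 3: on WHITE (8,2): turn R to N, flip to black, move to (7,2). |black|=6
Step 4: on BLACK (7,2): turn L to W, flip to white, move to (7,1). |black|=5
Step 5: on WHITE (7,1): turn R to N, flip to black, move to (6,1). |black|=6
Step 6: on WHITE (6,1): turn R to E, flip to black, move to (6,2). |black|=7

Answer: 6 2 E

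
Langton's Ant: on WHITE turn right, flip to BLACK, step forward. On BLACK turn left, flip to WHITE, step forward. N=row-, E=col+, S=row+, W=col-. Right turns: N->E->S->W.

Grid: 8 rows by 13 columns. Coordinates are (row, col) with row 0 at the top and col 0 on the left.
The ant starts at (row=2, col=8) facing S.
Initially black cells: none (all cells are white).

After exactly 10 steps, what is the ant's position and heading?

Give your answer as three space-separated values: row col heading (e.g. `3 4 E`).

Answer: 1 9 N

Derivation:
Step 1: on WHITE (2,8): turn R to W, flip to black, move to (2,7). |black|=1
Step 2: on WHITE (2,7): turn R to N, flip to black, move to (1,7). |black|=2
Step 3: on WHITE (1,7): turn R to E, flip to black, move to (1,8). |black|=3
Step 4: on WHITE (1,8): turn R to S, flip to black, move to (2,8). |black|=4
Step 5: on BLACK (2,8): turn L to E, flip to white, move to (2,9). |black|=3
Step 6: on WHITE (2,9): turn R to S, flip to black, move to (3,9). |black|=4
Step 7: on WHITE (3,9): turn R to W, flip to black, move to (3,8). |black|=5
Step 8: on WHITE (3,8): turn R to N, flip to black, move to (2,8). |black|=6
Step 9: on WHITE (2,8): turn R to E, flip to black, move to (2,9). |black|=7
Step 10: on BLACK (2,9): turn L to N, flip to white, move to (1,9). |black|=6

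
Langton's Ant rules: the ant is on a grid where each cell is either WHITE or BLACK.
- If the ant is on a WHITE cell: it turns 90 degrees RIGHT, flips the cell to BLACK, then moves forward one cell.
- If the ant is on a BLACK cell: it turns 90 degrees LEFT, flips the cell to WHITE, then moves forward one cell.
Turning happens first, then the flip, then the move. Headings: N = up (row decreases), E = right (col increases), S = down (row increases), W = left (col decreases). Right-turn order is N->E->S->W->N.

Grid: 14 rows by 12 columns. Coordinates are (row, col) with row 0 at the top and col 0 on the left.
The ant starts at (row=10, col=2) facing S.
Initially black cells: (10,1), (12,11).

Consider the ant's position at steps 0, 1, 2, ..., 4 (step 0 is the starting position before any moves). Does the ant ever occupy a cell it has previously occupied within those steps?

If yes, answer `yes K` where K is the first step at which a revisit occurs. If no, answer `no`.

Answer: no

Derivation:
Step 1: on WHITE (10,2): turn R to W, flip to black, move to (10,1). |black|=3 — new cell
Step 2: on BLACK (10,1): turn L to S, flip to white, move to (11,1). |black|=2 — new cell
Step 3: on WHITE (11,1): turn R to W, flip to black, move to (11,0). |black|=3 — new cell
Step 4: on WHITE (11,0): turn R to N, flip to black, move to (10,0). |black|=4 — new cell
No revisit within 4 steps.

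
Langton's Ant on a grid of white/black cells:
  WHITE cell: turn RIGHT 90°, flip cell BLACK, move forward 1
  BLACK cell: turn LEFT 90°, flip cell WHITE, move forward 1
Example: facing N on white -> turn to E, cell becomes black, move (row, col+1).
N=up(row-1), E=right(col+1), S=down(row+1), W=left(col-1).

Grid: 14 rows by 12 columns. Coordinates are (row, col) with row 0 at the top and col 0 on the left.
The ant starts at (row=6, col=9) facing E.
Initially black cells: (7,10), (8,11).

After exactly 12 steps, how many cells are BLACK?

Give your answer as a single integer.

Answer: 10

Derivation:
Step 1: on WHITE (6,9): turn R to S, flip to black, move to (7,9). |black|=3
Step 2: on WHITE (7,9): turn R to W, flip to black, move to (7,8). |black|=4
Step 3: on WHITE (7,8): turn R to N, flip to black, move to (6,8). |black|=5
Step 4: on WHITE (6,8): turn R to E, flip to black, move to (6,9). |black|=6
Step 5: on BLACK (6,9): turn L to N, flip to white, move to (5,9). |black|=5
Step 6: on WHITE (5,9): turn R to E, flip to black, move to (5,10). |black|=6
Step 7: on WHITE (5,10): turn R to S, flip to black, move to (6,10). |black|=7
Step 8: on WHITE (6,10): turn R to W, flip to black, move to (6,9). |black|=8
Step 9: on WHITE (6,9): turn R to N, flip to black, move to (5,9). |black|=9
Step 10: on BLACK (5,9): turn L to W, flip to white, move to (5,8). |black|=8
Step 11: on WHITE (5,8): turn R to N, flip to black, move to (4,8). |black|=9
Step 12: on WHITE (4,8): turn R to E, flip to black, move to (4,9). |black|=10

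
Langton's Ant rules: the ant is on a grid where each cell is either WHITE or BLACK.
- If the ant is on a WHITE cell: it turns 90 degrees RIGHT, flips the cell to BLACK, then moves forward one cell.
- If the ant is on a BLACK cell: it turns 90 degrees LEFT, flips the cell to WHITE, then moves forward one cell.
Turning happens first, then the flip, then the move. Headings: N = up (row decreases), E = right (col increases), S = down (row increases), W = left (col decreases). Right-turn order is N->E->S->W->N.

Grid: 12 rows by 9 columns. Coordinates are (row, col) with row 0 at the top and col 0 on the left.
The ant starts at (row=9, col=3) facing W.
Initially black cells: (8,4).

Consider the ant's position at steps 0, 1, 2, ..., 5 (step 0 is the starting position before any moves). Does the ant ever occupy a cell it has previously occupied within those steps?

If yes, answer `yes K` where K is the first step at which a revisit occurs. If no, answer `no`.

Step 1: on WHITE (9,3): turn R to N, flip to black, move to (8,3). |black|=2 — new cell
Step 2: on WHITE (8,3): turn R to E, flip to black, move to (8,4). |black|=3 — new cell
Step 3: on BLACK (8,4): turn L to N, flip to white, move to (7,4). |black|=2 — new cell
Step 4: on WHITE (7,4): turn R to E, flip to black, move to (7,5). |black|=3 — new cell
Step 5: on WHITE (7,5): turn R to S, flip to black, move to (8,5). |black|=4 — new cell
No revisit within 5 steps.

Answer: no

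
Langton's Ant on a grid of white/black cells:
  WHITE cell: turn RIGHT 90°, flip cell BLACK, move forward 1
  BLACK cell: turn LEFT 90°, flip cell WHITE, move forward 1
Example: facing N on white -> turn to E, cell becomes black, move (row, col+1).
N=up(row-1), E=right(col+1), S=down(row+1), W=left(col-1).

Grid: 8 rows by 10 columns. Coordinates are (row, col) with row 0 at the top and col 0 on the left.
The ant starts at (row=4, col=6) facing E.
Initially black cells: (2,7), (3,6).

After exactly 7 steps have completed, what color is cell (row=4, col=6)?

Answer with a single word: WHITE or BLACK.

Answer: WHITE

Derivation:
Step 1: on WHITE (4,6): turn R to S, flip to black, move to (5,6). |black|=3
Step 2: on WHITE (5,6): turn R to W, flip to black, move to (5,5). |black|=4
Step 3: on WHITE (5,5): turn R to N, flip to black, move to (4,5). |black|=5
Step 4: on WHITE (4,5): turn R to E, flip to black, move to (4,6). |black|=6
Step 5: on BLACK (4,6): turn L to N, flip to white, move to (3,6). |black|=5
Step 6: on BLACK (3,6): turn L to W, flip to white, move to (3,5). |black|=4
Step 7: on WHITE (3,5): turn R to N, flip to black, move to (2,5). |black|=5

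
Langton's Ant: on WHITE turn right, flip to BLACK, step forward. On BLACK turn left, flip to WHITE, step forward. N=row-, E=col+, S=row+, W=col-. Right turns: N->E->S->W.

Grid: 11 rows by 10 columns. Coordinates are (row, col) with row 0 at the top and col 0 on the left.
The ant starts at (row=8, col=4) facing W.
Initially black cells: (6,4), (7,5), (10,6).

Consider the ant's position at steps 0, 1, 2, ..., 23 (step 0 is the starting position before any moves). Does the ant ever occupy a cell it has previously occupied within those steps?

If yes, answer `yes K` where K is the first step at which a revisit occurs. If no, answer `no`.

Step 1: on WHITE (8,4): turn R to N, flip to black, move to (7,4). |black|=4 — new cell
Step 2: on WHITE (7,4): turn R to E, flip to black, move to (7,5). |black|=5 — new cell
Step 3: on BLACK (7,5): turn L to N, flip to white, move to (6,5). |black|=4 — new cell
Step 4: on WHITE (6,5): turn R to E, flip to black, move to (6,6). |black|=5 — new cell
Step 5: on WHITE (6,6): turn R to S, flip to black, move to (7,6). |black|=6 — new cell
Step 6: on WHITE (7,6): turn R to W, flip to black, move to (7,5). |black|=7 — REVISIT

Answer: yes 6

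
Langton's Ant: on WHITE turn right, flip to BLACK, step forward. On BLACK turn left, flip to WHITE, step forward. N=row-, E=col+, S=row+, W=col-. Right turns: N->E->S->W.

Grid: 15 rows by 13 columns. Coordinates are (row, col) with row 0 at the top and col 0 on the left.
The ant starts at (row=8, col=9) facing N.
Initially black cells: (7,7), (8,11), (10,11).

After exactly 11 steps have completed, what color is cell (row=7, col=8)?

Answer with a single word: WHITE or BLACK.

Step 1: on WHITE (8,9): turn R to E, flip to black, move to (8,10). |black|=4
Step 2: on WHITE (8,10): turn R to S, flip to black, move to (9,10). |black|=5
Step 3: on WHITE (9,10): turn R to W, flip to black, move to (9,9). |black|=6
Step 4: on WHITE (9,9): turn R to N, flip to black, move to (8,9). |black|=7
Step 5: on BLACK (8,9): turn L to W, flip to white, move to (8,8). |black|=6
Step 6: on WHITE (8,8): turn R to N, flip to black, move to (7,8). |black|=7
Step 7: on WHITE (7,8): turn R to E, flip to black, move to (7,9). |black|=8
Step 8: on WHITE (7,9): turn R to S, flip to black, move to (8,9). |black|=9
Step 9: on WHITE (8,9): turn R to W, flip to black, move to (8,8). |black|=10
Step 10: on BLACK (8,8): turn L to S, flip to white, move to (9,8). |black|=9
Step 11: on WHITE (9,8): turn R to W, flip to black, move to (9,7). |black|=10

Answer: BLACK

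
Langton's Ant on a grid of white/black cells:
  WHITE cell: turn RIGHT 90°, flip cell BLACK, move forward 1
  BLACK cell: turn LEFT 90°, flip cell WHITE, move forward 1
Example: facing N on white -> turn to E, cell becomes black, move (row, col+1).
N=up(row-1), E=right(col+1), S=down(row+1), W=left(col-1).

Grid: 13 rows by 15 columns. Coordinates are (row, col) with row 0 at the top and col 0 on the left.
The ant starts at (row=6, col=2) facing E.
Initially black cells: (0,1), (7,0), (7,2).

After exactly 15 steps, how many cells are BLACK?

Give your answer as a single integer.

Answer: 6

Derivation:
Step 1: on WHITE (6,2): turn R to S, flip to black, move to (7,2). |black|=4
Step 2: on BLACK (7,2): turn L to E, flip to white, move to (7,3). |black|=3
Step 3: on WHITE (7,3): turn R to S, flip to black, move to (8,3). |black|=4
Step 4: on WHITE (8,3): turn R to W, flip to black, move to (8,2). |black|=5
Step 5: on WHITE (8,2): turn R to N, flip to black, move to (7,2). |black|=6
Step 6: on WHITE (7,2): turn R to E, flip to black, move to (7,3). |black|=7
Step 7: on BLACK (7,3): turn L to N, flip to white, move to (6,3). |black|=6
Step 8: on WHITE (6,3): turn R to E, flip to black, move to (6,4). |black|=7
Step 9: on WHITE (6,4): turn R to S, flip to black, move to (7,4). |black|=8
Step 10: on WHITE (7,4): turn R to W, flip to black, move to (7,3). |black|=9
Step 11: on WHITE (7,3): turn R to N, flip to black, move to (6,3). |black|=10
Step 12: on BLACK (6,3): turn L to W, flip to white, move to (6,2). |black|=9
Step 13: on BLACK (6,2): turn L to S, flip to white, move to (7,2). |black|=8
Step 14: on BLACK (7,2): turn L to E, flip to white, move to (7,3). |black|=7
Step 15: on BLACK (7,3): turn L to N, flip to white, move to (6,3). |black|=6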